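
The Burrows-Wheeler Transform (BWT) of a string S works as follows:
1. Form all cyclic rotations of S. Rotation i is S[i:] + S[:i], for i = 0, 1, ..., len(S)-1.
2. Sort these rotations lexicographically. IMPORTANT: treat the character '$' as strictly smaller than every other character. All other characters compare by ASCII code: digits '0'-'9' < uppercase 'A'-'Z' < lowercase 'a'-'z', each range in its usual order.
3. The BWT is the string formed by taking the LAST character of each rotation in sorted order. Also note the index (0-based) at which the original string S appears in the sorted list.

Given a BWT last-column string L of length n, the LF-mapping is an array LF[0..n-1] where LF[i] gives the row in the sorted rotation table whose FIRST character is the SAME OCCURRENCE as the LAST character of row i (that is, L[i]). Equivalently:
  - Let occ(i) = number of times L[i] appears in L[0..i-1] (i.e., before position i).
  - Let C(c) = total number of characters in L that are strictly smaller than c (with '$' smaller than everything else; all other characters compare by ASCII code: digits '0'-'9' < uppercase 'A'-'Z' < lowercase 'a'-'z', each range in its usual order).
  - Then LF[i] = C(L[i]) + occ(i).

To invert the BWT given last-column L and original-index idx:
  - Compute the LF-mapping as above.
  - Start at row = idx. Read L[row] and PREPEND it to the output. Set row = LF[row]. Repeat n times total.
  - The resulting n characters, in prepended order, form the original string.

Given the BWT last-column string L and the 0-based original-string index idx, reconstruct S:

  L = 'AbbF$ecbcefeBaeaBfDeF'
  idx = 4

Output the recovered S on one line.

Answer: DefbBcFfeeFBebacaebA$

Derivation:
LF mapping: 1 9 10 5 0 14 12 11 13 15 19 16 2 7 17 8 3 20 4 18 6
Walk LF starting at row 4, prepending L[row]:
  step 1: row=4, L[4]='$', prepend. Next row=LF[4]=0
  step 2: row=0, L[0]='A', prepend. Next row=LF[0]=1
  step 3: row=1, L[1]='b', prepend. Next row=LF[1]=9
  step 4: row=9, L[9]='e', prepend. Next row=LF[9]=15
  step 5: row=15, L[15]='a', prepend. Next row=LF[15]=8
  step 6: row=8, L[8]='c', prepend. Next row=LF[8]=13
  step 7: row=13, L[13]='a', prepend. Next row=LF[13]=7
  step 8: row=7, L[7]='b', prepend. Next row=LF[7]=11
  step 9: row=11, L[11]='e', prepend. Next row=LF[11]=16
  step 10: row=16, L[16]='B', prepend. Next row=LF[16]=3
  step 11: row=3, L[3]='F', prepend. Next row=LF[3]=5
  step 12: row=5, L[5]='e', prepend. Next row=LF[5]=14
  step 13: row=14, L[14]='e', prepend. Next row=LF[14]=17
  step 14: row=17, L[17]='f', prepend. Next row=LF[17]=20
  step 15: row=20, L[20]='F', prepend. Next row=LF[20]=6
  step 16: row=6, L[6]='c', prepend. Next row=LF[6]=12
  step 17: row=12, L[12]='B', prepend. Next row=LF[12]=2
  step 18: row=2, L[2]='b', prepend. Next row=LF[2]=10
  step 19: row=10, L[10]='f', prepend. Next row=LF[10]=19
  step 20: row=19, L[19]='e', prepend. Next row=LF[19]=18
  step 21: row=18, L[18]='D', prepend. Next row=LF[18]=4
Reversed output: DefbBcFfeeFBebacaebA$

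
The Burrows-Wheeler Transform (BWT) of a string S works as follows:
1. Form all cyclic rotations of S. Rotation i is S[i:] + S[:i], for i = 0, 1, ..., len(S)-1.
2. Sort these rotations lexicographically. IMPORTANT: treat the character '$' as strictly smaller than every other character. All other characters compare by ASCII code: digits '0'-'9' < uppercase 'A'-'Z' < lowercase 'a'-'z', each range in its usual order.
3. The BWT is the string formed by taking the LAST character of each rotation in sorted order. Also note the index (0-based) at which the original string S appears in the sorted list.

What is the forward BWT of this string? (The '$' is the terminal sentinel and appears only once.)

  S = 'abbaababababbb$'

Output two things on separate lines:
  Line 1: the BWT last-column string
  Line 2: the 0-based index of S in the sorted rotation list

Answer: bbabb$bbbaaabaa
5

Derivation:
All 15 rotations (rotation i = S[i:]+S[:i]):
  rot[0] = abbaababababbb$
  rot[1] = bbaababababbb$a
  rot[2] = baababababbb$ab
  rot[3] = aababababbb$abb
  rot[4] = ababababbb$abba
  rot[5] = babababbb$abbaa
  rot[6] = abababbb$abbaab
  rot[7] = bababbb$abbaaba
  rot[8] = ababbb$abbaabab
  rot[9] = babbb$abbaababa
  rot[10] = abbb$abbaababab
  rot[11] = bbb$abbaabababa
  rot[12] = bb$abbaabababab
  rot[13] = b$abbaababababb
  rot[14] = $abbaababababbb
Sorted (with $ < everything):
  sorted[0] = $abbaababababbb  (last char: 'b')
  sorted[1] = aababababbb$abb  (last char: 'b')
  sorted[2] = ababababbb$abba  (last char: 'a')
  sorted[3] = abababbb$abbaab  (last char: 'b')
  sorted[4] = ababbb$abbaabab  (last char: 'b')
  sorted[5] = abbaababababbb$  (last char: '$')
  sorted[6] = abbb$abbaababab  (last char: 'b')
  sorted[7] = b$abbaababababb  (last char: 'b')
  sorted[8] = baababababbb$ab  (last char: 'b')
  sorted[9] = babababbb$abbaa  (last char: 'a')
  sorted[10] = bababbb$abbaaba  (last char: 'a')
  sorted[11] = babbb$abbaababa  (last char: 'a')
  sorted[12] = bb$abbaabababab  (last char: 'b')
  sorted[13] = bbaababababbb$a  (last char: 'a')
  sorted[14] = bbb$abbaabababa  (last char: 'a')
Last column: bbabb$bbbaaabaa
Original string S is at sorted index 5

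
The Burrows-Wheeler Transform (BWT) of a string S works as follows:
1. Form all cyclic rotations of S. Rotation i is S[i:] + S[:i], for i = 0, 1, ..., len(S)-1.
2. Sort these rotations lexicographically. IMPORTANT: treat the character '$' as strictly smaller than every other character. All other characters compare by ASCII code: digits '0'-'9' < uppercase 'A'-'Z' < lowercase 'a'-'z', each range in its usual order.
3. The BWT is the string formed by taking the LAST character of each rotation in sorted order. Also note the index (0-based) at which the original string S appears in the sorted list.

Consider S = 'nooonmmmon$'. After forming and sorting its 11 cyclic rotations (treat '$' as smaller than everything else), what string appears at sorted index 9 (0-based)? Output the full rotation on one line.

Answer: oonmmmon$no

Derivation:
All 11 rotations (rotation i = S[i:]+S[:i]):
  rot[0] = nooonmmmon$
  rot[1] = ooonmmmon$n
  rot[2] = oonmmmon$no
  rot[3] = onmmmon$noo
  rot[4] = nmmmon$nooo
  rot[5] = mmmon$nooon
  rot[6] = mmon$nooonm
  rot[7] = mon$nooonmm
  rot[8] = on$nooonmmm
  rot[9] = n$nooonmmmo
  rot[10] = $nooonmmmon
Sorted (with $ < everything):
  sorted[0] = $nooonmmmon
  sorted[1] = mmmon$nooon
  sorted[2] = mmon$nooonm
  sorted[3] = mon$nooonmm
  sorted[4] = n$nooonmmmo
  sorted[5] = nmmmon$nooo
  sorted[6] = nooonmmmon$
  sorted[7] = on$nooonmmm
  sorted[8] = onmmmon$noo
  sorted[9] = oonmmmon$no
  sorted[10] = ooonmmmon$n
sorted[9] = oonmmmon$no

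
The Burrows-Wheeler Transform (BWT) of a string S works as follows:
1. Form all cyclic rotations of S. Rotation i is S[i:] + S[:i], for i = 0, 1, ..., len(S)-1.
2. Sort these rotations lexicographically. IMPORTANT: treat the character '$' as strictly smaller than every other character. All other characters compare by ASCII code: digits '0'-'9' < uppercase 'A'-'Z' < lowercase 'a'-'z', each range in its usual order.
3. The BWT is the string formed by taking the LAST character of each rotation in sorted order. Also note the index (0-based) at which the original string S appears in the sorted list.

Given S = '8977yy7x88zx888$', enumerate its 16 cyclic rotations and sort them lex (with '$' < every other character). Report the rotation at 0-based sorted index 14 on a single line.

All 16 rotations (rotation i = S[i:]+S[:i]):
  rot[0] = 8977yy7x88zx888$
  rot[1] = 977yy7x88zx888$8
  rot[2] = 77yy7x88zx888$89
  rot[3] = 7yy7x88zx888$897
  rot[4] = yy7x88zx888$8977
  rot[5] = y7x88zx888$8977y
  rot[6] = 7x88zx888$8977yy
  rot[7] = x88zx888$8977yy7
  rot[8] = 88zx888$8977yy7x
  rot[9] = 8zx888$8977yy7x8
  rot[10] = zx888$8977yy7x88
  rot[11] = x888$8977yy7x88z
  rot[12] = 888$8977yy7x88zx
  rot[13] = 88$8977yy7x88zx8
  rot[14] = 8$8977yy7x88zx88
  rot[15] = $8977yy7x88zx888
Sorted (with $ < everything):
  sorted[0] = $8977yy7x88zx888
  sorted[1] = 77yy7x88zx888$89
  sorted[2] = 7x88zx888$8977yy
  sorted[3] = 7yy7x88zx888$897
  sorted[4] = 8$8977yy7x88zx88
  sorted[5] = 88$8977yy7x88zx8
  sorted[6] = 888$8977yy7x88zx
  sorted[7] = 88zx888$8977yy7x
  sorted[8] = 8977yy7x88zx888$
  sorted[9] = 8zx888$8977yy7x8
  sorted[10] = 977yy7x88zx888$8
  sorted[11] = x888$8977yy7x88z
  sorted[12] = x88zx888$8977yy7
  sorted[13] = y7x88zx888$8977y
  sorted[14] = yy7x88zx888$8977
  sorted[15] = zx888$8977yy7x88
sorted[14] = yy7x88zx888$8977

Answer: yy7x88zx888$8977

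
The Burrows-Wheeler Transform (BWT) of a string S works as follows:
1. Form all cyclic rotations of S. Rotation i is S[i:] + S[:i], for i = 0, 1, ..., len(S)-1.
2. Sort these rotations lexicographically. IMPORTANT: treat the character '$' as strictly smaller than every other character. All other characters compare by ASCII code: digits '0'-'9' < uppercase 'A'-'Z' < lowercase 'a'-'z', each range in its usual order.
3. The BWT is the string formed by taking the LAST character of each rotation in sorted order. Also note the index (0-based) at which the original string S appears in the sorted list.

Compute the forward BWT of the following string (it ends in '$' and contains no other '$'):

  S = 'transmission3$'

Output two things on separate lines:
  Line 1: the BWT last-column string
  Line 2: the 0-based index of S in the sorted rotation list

All 14 rotations (rotation i = S[i:]+S[:i]):
  rot[0] = transmission3$
  rot[1] = ransmission3$t
  rot[2] = ansmission3$tr
  rot[3] = nsmission3$tra
  rot[4] = smission3$tran
  rot[5] = mission3$trans
  rot[6] = ission3$transm
  rot[7] = ssion3$transmi
  rot[8] = sion3$transmis
  rot[9] = ion3$transmiss
  rot[10] = on3$transmissi
  rot[11] = n3$transmissio
  rot[12] = 3$transmission
  rot[13] = $transmission3
Sorted (with $ < everything):
  sorted[0] = $transmission3  (last char: '3')
  sorted[1] = 3$transmission  (last char: 'n')
  sorted[2] = ansmission3$tr  (last char: 'r')
  sorted[3] = ion3$transmiss  (last char: 's')
  sorted[4] = ission3$transm  (last char: 'm')
  sorted[5] = mission3$trans  (last char: 's')
  sorted[6] = n3$transmissio  (last char: 'o')
  sorted[7] = nsmission3$tra  (last char: 'a')
  sorted[8] = on3$transmissi  (last char: 'i')
  sorted[9] = ransmission3$t  (last char: 't')
  sorted[10] = sion3$transmis  (last char: 's')
  sorted[11] = smission3$tran  (last char: 'n')
  sorted[12] = ssion3$transmi  (last char: 'i')
  sorted[13] = transmission3$  (last char: '$')
Last column: 3nrsmsoaitsni$
Original string S is at sorted index 13

Answer: 3nrsmsoaitsni$
13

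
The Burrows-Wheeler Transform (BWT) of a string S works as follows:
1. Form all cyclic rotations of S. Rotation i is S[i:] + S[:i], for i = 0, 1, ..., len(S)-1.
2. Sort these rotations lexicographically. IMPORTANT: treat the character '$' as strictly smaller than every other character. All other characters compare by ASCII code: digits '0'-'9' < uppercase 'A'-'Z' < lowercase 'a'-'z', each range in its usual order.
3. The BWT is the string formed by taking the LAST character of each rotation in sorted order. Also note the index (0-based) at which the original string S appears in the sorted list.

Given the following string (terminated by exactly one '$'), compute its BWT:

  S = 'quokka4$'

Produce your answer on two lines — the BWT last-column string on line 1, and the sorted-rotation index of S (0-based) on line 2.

Answer: 4akkou$q
6

Derivation:
All 8 rotations (rotation i = S[i:]+S[:i]):
  rot[0] = quokka4$
  rot[1] = uokka4$q
  rot[2] = okka4$qu
  rot[3] = kka4$quo
  rot[4] = ka4$quok
  rot[5] = a4$quokk
  rot[6] = 4$quokka
  rot[7] = $quokka4
Sorted (with $ < everything):
  sorted[0] = $quokka4  (last char: '4')
  sorted[1] = 4$quokka  (last char: 'a')
  sorted[2] = a4$quokk  (last char: 'k')
  sorted[3] = ka4$quok  (last char: 'k')
  sorted[4] = kka4$quo  (last char: 'o')
  sorted[5] = okka4$qu  (last char: 'u')
  sorted[6] = quokka4$  (last char: '$')
  sorted[7] = uokka4$q  (last char: 'q')
Last column: 4akkou$q
Original string S is at sorted index 6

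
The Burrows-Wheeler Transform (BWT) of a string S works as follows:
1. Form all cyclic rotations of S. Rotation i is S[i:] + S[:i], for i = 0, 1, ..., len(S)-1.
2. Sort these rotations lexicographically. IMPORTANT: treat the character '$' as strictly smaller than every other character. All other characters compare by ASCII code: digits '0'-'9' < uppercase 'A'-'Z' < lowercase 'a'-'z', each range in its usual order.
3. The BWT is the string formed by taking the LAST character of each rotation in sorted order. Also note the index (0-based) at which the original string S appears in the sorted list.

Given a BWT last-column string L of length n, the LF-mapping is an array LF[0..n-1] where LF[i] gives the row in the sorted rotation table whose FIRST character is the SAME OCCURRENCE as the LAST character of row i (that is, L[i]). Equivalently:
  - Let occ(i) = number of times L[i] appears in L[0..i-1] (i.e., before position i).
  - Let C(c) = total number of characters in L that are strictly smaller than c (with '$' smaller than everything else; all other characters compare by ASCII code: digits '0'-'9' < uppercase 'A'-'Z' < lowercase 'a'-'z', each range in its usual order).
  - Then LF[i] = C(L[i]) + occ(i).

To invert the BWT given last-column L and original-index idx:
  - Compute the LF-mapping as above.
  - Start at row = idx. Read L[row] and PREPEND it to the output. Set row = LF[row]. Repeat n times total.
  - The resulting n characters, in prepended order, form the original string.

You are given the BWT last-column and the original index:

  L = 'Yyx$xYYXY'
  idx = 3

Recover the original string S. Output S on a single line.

LF mapping: 2 8 6 0 7 3 4 1 5
Walk LF starting at row 3, prepending L[row]:
  step 1: row=3, L[3]='$', prepend. Next row=LF[3]=0
  step 2: row=0, L[0]='Y', prepend. Next row=LF[0]=2
  step 3: row=2, L[2]='x', prepend. Next row=LF[2]=6
  step 4: row=6, L[6]='Y', prepend. Next row=LF[6]=4
  step 5: row=4, L[4]='x', prepend. Next row=LF[4]=7
  step 6: row=7, L[7]='X', prepend. Next row=LF[7]=1
  step 7: row=1, L[1]='y', prepend. Next row=LF[1]=8
  step 8: row=8, L[8]='Y', prepend. Next row=LF[8]=5
  step 9: row=5, L[5]='Y', prepend. Next row=LF[5]=3
Reversed output: YYyXxYxY$

Answer: YYyXxYxY$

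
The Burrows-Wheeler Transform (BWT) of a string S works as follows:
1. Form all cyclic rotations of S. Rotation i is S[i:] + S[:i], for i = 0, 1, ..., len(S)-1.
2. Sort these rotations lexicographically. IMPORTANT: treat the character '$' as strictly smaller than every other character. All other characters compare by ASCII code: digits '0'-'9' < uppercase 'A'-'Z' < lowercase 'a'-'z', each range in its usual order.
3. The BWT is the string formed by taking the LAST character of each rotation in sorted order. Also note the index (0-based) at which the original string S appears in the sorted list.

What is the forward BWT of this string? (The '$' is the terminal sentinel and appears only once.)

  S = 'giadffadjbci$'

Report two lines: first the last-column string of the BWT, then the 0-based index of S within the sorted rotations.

Answer: iifjbaafd$cgd
9

Derivation:
All 13 rotations (rotation i = S[i:]+S[:i]):
  rot[0] = giadffadjbci$
  rot[1] = iadffadjbci$g
  rot[2] = adffadjbci$gi
  rot[3] = dffadjbci$gia
  rot[4] = ffadjbci$giad
  rot[5] = fadjbci$giadf
  rot[6] = adjbci$giadff
  rot[7] = djbci$giadffa
  rot[8] = jbci$giadffad
  rot[9] = bci$giadffadj
  rot[10] = ci$giadffadjb
  rot[11] = i$giadffadjbc
  rot[12] = $giadffadjbci
Sorted (with $ < everything):
  sorted[0] = $giadffadjbci  (last char: 'i')
  sorted[1] = adffadjbci$gi  (last char: 'i')
  sorted[2] = adjbci$giadff  (last char: 'f')
  sorted[3] = bci$giadffadj  (last char: 'j')
  sorted[4] = ci$giadffadjb  (last char: 'b')
  sorted[5] = dffadjbci$gia  (last char: 'a')
  sorted[6] = djbci$giadffa  (last char: 'a')
  sorted[7] = fadjbci$giadf  (last char: 'f')
  sorted[8] = ffadjbci$giad  (last char: 'd')
  sorted[9] = giadffadjbci$  (last char: '$')
  sorted[10] = i$giadffadjbc  (last char: 'c')
  sorted[11] = iadffadjbci$g  (last char: 'g')
  sorted[12] = jbci$giadffad  (last char: 'd')
Last column: iifjbaafd$cgd
Original string S is at sorted index 9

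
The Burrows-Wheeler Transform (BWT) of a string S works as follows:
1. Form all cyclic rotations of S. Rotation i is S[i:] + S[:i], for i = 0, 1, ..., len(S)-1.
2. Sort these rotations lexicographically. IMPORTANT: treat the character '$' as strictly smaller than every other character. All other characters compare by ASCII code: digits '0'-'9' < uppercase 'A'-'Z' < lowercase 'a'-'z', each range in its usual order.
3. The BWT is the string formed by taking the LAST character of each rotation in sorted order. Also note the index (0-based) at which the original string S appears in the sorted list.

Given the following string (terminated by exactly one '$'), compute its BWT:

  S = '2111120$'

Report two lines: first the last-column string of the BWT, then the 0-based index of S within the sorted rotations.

Answer: 0221111$
7

Derivation:
All 8 rotations (rotation i = S[i:]+S[:i]):
  rot[0] = 2111120$
  rot[1] = 111120$2
  rot[2] = 11120$21
  rot[3] = 1120$211
  rot[4] = 120$2111
  rot[5] = 20$21111
  rot[6] = 0$211112
  rot[7] = $2111120
Sorted (with $ < everything):
  sorted[0] = $2111120  (last char: '0')
  sorted[1] = 0$211112  (last char: '2')
  sorted[2] = 111120$2  (last char: '2')
  sorted[3] = 11120$21  (last char: '1')
  sorted[4] = 1120$211  (last char: '1')
  sorted[5] = 120$2111  (last char: '1')
  sorted[6] = 20$21111  (last char: '1')
  sorted[7] = 2111120$  (last char: '$')
Last column: 0221111$
Original string S is at sorted index 7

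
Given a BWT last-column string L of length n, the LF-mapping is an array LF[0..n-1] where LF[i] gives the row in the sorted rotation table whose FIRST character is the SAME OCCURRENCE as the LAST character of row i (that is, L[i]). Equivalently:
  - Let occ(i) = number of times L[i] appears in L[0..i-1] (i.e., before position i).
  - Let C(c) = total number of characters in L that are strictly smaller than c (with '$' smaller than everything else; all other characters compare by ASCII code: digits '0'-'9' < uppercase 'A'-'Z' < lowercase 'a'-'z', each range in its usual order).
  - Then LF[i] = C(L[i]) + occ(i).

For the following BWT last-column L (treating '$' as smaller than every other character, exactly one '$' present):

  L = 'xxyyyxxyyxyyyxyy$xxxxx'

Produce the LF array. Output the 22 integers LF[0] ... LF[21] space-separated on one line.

Char counts: '$':1, 'x':11, 'y':10
C (first-col start): C('$')=0, C('x')=1, C('y')=12
L[0]='x': occ=0, LF[0]=C('x')+0=1+0=1
L[1]='x': occ=1, LF[1]=C('x')+1=1+1=2
L[2]='y': occ=0, LF[2]=C('y')+0=12+0=12
L[3]='y': occ=1, LF[3]=C('y')+1=12+1=13
L[4]='y': occ=2, LF[4]=C('y')+2=12+2=14
L[5]='x': occ=2, LF[5]=C('x')+2=1+2=3
L[6]='x': occ=3, LF[6]=C('x')+3=1+3=4
L[7]='y': occ=3, LF[7]=C('y')+3=12+3=15
L[8]='y': occ=4, LF[8]=C('y')+4=12+4=16
L[9]='x': occ=4, LF[9]=C('x')+4=1+4=5
L[10]='y': occ=5, LF[10]=C('y')+5=12+5=17
L[11]='y': occ=6, LF[11]=C('y')+6=12+6=18
L[12]='y': occ=7, LF[12]=C('y')+7=12+7=19
L[13]='x': occ=5, LF[13]=C('x')+5=1+5=6
L[14]='y': occ=8, LF[14]=C('y')+8=12+8=20
L[15]='y': occ=9, LF[15]=C('y')+9=12+9=21
L[16]='$': occ=0, LF[16]=C('$')+0=0+0=0
L[17]='x': occ=6, LF[17]=C('x')+6=1+6=7
L[18]='x': occ=7, LF[18]=C('x')+7=1+7=8
L[19]='x': occ=8, LF[19]=C('x')+8=1+8=9
L[20]='x': occ=9, LF[20]=C('x')+9=1+9=10
L[21]='x': occ=10, LF[21]=C('x')+10=1+10=11

Answer: 1 2 12 13 14 3 4 15 16 5 17 18 19 6 20 21 0 7 8 9 10 11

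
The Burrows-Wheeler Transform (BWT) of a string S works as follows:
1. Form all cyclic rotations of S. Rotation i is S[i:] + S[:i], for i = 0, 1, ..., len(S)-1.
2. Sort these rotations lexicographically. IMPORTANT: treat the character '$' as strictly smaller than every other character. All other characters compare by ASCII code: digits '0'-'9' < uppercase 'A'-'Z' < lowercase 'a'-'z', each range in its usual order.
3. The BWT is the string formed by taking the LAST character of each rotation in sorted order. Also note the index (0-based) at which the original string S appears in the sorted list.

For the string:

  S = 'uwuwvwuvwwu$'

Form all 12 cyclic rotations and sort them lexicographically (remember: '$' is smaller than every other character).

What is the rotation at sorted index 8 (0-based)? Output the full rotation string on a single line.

Answer: wuvwwu$uwuwv

Derivation:
All 12 rotations (rotation i = S[i:]+S[:i]):
  rot[0] = uwuwvwuvwwu$
  rot[1] = wuwvwuvwwu$u
  rot[2] = uwvwuvwwu$uw
  rot[3] = wvwuvwwu$uwu
  rot[4] = vwuvwwu$uwuw
  rot[5] = wuvwwu$uwuwv
  rot[6] = uvwwu$uwuwvw
  rot[7] = vwwu$uwuwvwu
  rot[8] = wwu$uwuwvwuv
  rot[9] = wu$uwuwvwuvw
  rot[10] = u$uwuwvwuvww
  rot[11] = $uwuwvwuvwwu
Sorted (with $ < everything):
  sorted[0] = $uwuwvwuvwwu
  sorted[1] = u$uwuwvwuvww
  sorted[2] = uvwwu$uwuwvw
  sorted[3] = uwuwvwuvwwu$
  sorted[4] = uwvwuvwwu$uw
  sorted[5] = vwuvwwu$uwuw
  sorted[6] = vwwu$uwuwvwu
  sorted[7] = wu$uwuwvwuvw
  sorted[8] = wuvwwu$uwuwv
  sorted[9] = wuwvwuvwwu$u
  sorted[10] = wvwuvwwu$uwu
  sorted[11] = wwu$uwuwvwuv
sorted[8] = wuvwwu$uwuwv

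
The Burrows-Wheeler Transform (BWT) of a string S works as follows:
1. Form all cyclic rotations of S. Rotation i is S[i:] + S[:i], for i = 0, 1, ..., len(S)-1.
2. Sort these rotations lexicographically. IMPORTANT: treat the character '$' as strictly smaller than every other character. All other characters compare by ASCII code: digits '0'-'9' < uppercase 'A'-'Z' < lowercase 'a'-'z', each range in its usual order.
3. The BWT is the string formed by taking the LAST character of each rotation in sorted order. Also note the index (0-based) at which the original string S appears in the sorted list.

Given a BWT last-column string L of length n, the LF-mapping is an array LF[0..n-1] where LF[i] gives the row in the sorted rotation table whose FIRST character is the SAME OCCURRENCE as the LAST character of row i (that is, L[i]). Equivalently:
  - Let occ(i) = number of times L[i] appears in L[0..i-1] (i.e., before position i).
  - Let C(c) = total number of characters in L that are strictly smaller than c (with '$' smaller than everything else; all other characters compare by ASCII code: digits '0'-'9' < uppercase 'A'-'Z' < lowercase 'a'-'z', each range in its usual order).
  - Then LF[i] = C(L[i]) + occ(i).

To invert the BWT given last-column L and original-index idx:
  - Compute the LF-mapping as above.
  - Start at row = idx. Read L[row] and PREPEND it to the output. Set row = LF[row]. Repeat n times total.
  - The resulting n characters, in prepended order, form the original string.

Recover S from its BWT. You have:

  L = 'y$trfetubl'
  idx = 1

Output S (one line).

LF mapping: 9 0 6 5 3 2 7 8 1 4
Walk LF starting at row 1, prepending L[row]:
  step 1: row=1, L[1]='$', prepend. Next row=LF[1]=0
  step 2: row=0, L[0]='y', prepend. Next row=LF[0]=9
  step 3: row=9, L[9]='l', prepend. Next row=LF[9]=4
  step 4: row=4, L[4]='f', prepend. Next row=LF[4]=3
  step 5: row=3, L[3]='r', prepend. Next row=LF[3]=5
  step 6: row=5, L[5]='e', prepend. Next row=LF[5]=2
  step 7: row=2, L[2]='t', prepend. Next row=LF[2]=6
  step 8: row=6, L[6]='t', prepend. Next row=LF[6]=7
  step 9: row=7, L[7]='u', prepend. Next row=LF[7]=8
  step 10: row=8, L[8]='b', prepend. Next row=LF[8]=1
Reversed output: butterfly$

Answer: butterfly$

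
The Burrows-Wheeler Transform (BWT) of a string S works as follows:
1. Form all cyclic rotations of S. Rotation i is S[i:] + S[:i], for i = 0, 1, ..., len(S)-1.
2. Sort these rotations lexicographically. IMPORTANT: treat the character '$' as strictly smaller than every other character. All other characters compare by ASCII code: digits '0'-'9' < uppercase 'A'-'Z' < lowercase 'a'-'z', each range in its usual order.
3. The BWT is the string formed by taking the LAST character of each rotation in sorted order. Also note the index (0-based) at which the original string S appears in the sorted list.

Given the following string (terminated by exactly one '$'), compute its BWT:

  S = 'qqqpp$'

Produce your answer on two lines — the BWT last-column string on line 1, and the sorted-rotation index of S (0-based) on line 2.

Answer: ppqqq$
5

Derivation:
All 6 rotations (rotation i = S[i:]+S[:i]):
  rot[0] = qqqpp$
  rot[1] = qqpp$q
  rot[2] = qpp$qq
  rot[3] = pp$qqq
  rot[4] = p$qqqp
  rot[5] = $qqqpp
Sorted (with $ < everything):
  sorted[0] = $qqqpp  (last char: 'p')
  sorted[1] = p$qqqp  (last char: 'p')
  sorted[2] = pp$qqq  (last char: 'q')
  sorted[3] = qpp$qq  (last char: 'q')
  sorted[4] = qqpp$q  (last char: 'q')
  sorted[5] = qqqpp$  (last char: '$')
Last column: ppqqq$
Original string S is at sorted index 5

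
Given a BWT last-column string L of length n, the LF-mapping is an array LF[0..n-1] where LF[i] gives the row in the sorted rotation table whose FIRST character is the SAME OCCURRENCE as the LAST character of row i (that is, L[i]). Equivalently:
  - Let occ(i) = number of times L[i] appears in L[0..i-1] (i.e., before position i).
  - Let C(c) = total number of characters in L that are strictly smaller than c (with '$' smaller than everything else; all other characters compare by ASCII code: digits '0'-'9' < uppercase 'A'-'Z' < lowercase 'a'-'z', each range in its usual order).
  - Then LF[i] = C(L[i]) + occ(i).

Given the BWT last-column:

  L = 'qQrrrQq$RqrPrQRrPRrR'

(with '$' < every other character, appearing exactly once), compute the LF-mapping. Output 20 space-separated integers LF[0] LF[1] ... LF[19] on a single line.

Answer: 10 3 13 14 15 4 11 0 6 12 16 1 17 5 7 18 2 8 19 9

Derivation:
Char counts: '$':1, 'P':2, 'Q':3, 'R':4, 'q':3, 'r':7
C (first-col start): C('$')=0, C('P')=1, C('Q')=3, C('R')=6, C('q')=10, C('r')=13
L[0]='q': occ=0, LF[0]=C('q')+0=10+0=10
L[1]='Q': occ=0, LF[1]=C('Q')+0=3+0=3
L[2]='r': occ=0, LF[2]=C('r')+0=13+0=13
L[3]='r': occ=1, LF[3]=C('r')+1=13+1=14
L[4]='r': occ=2, LF[4]=C('r')+2=13+2=15
L[5]='Q': occ=1, LF[5]=C('Q')+1=3+1=4
L[6]='q': occ=1, LF[6]=C('q')+1=10+1=11
L[7]='$': occ=0, LF[7]=C('$')+0=0+0=0
L[8]='R': occ=0, LF[8]=C('R')+0=6+0=6
L[9]='q': occ=2, LF[9]=C('q')+2=10+2=12
L[10]='r': occ=3, LF[10]=C('r')+3=13+3=16
L[11]='P': occ=0, LF[11]=C('P')+0=1+0=1
L[12]='r': occ=4, LF[12]=C('r')+4=13+4=17
L[13]='Q': occ=2, LF[13]=C('Q')+2=3+2=5
L[14]='R': occ=1, LF[14]=C('R')+1=6+1=7
L[15]='r': occ=5, LF[15]=C('r')+5=13+5=18
L[16]='P': occ=1, LF[16]=C('P')+1=1+1=2
L[17]='R': occ=2, LF[17]=C('R')+2=6+2=8
L[18]='r': occ=6, LF[18]=C('r')+6=13+6=19
L[19]='R': occ=3, LF[19]=C('R')+3=6+3=9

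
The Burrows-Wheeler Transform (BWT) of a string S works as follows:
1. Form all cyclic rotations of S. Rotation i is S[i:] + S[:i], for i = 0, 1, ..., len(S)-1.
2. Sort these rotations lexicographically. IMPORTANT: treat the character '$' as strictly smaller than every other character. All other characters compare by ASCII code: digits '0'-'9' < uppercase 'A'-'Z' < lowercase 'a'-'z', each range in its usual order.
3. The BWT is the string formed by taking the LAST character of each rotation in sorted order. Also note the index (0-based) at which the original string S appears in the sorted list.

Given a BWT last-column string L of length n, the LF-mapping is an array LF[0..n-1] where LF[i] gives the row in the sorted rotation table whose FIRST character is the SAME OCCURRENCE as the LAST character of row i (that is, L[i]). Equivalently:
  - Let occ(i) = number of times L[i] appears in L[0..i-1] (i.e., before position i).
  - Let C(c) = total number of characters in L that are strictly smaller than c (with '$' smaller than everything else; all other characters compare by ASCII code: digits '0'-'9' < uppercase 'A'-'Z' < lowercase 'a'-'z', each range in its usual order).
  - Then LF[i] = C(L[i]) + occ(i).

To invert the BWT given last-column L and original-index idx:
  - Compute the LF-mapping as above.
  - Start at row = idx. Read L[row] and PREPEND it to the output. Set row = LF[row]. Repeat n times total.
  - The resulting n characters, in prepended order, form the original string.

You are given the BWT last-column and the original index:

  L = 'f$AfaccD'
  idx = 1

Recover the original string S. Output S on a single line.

Answer: ADfaccf$

Derivation:
LF mapping: 6 0 1 7 3 4 5 2
Walk LF starting at row 1, prepending L[row]:
  step 1: row=1, L[1]='$', prepend. Next row=LF[1]=0
  step 2: row=0, L[0]='f', prepend. Next row=LF[0]=6
  step 3: row=6, L[6]='c', prepend. Next row=LF[6]=5
  step 4: row=5, L[5]='c', prepend. Next row=LF[5]=4
  step 5: row=4, L[4]='a', prepend. Next row=LF[4]=3
  step 6: row=3, L[3]='f', prepend. Next row=LF[3]=7
  step 7: row=7, L[7]='D', prepend. Next row=LF[7]=2
  step 8: row=2, L[2]='A', prepend. Next row=LF[2]=1
Reversed output: ADfaccf$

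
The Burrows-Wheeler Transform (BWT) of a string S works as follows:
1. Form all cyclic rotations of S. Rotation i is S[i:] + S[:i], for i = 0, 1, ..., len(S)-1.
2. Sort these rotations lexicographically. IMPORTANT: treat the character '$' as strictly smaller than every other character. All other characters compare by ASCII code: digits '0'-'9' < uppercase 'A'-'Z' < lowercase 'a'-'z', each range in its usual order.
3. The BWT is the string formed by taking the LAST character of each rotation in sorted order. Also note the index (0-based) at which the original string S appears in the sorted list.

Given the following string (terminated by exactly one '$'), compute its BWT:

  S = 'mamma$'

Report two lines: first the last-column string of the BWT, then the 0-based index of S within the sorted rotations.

All 6 rotations (rotation i = S[i:]+S[:i]):
  rot[0] = mamma$
  rot[1] = amma$m
  rot[2] = mma$ma
  rot[3] = ma$mam
  rot[4] = a$mamm
  rot[5] = $mamma
Sorted (with $ < everything):
  sorted[0] = $mamma  (last char: 'a')
  sorted[1] = a$mamm  (last char: 'm')
  sorted[2] = amma$m  (last char: 'm')
  sorted[3] = ma$mam  (last char: 'm')
  sorted[4] = mamma$  (last char: '$')
  sorted[5] = mma$ma  (last char: 'a')
Last column: ammm$a
Original string S is at sorted index 4

Answer: ammm$a
4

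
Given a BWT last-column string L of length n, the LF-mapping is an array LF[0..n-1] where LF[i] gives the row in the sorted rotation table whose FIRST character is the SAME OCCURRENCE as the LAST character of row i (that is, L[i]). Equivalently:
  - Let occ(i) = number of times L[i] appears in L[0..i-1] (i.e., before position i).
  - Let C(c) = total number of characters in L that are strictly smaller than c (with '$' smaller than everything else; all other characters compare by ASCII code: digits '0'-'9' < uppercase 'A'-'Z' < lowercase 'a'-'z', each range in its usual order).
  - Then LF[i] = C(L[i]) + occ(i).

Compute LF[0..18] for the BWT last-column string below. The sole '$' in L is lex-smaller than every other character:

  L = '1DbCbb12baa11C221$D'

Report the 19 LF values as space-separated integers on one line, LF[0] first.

Answer: 1 11 15 9 16 17 2 6 18 13 14 3 4 10 7 8 5 0 12

Derivation:
Char counts: '$':1, '1':5, '2':3, 'C':2, 'D':2, 'a':2, 'b':4
C (first-col start): C('$')=0, C('1')=1, C('2')=6, C('C')=9, C('D')=11, C('a')=13, C('b')=15
L[0]='1': occ=0, LF[0]=C('1')+0=1+0=1
L[1]='D': occ=0, LF[1]=C('D')+0=11+0=11
L[2]='b': occ=0, LF[2]=C('b')+0=15+0=15
L[3]='C': occ=0, LF[3]=C('C')+0=9+0=9
L[4]='b': occ=1, LF[4]=C('b')+1=15+1=16
L[5]='b': occ=2, LF[5]=C('b')+2=15+2=17
L[6]='1': occ=1, LF[6]=C('1')+1=1+1=2
L[7]='2': occ=0, LF[7]=C('2')+0=6+0=6
L[8]='b': occ=3, LF[8]=C('b')+3=15+3=18
L[9]='a': occ=0, LF[9]=C('a')+0=13+0=13
L[10]='a': occ=1, LF[10]=C('a')+1=13+1=14
L[11]='1': occ=2, LF[11]=C('1')+2=1+2=3
L[12]='1': occ=3, LF[12]=C('1')+3=1+3=4
L[13]='C': occ=1, LF[13]=C('C')+1=9+1=10
L[14]='2': occ=1, LF[14]=C('2')+1=6+1=7
L[15]='2': occ=2, LF[15]=C('2')+2=6+2=8
L[16]='1': occ=4, LF[16]=C('1')+4=1+4=5
L[17]='$': occ=0, LF[17]=C('$')+0=0+0=0
L[18]='D': occ=1, LF[18]=C('D')+1=11+1=12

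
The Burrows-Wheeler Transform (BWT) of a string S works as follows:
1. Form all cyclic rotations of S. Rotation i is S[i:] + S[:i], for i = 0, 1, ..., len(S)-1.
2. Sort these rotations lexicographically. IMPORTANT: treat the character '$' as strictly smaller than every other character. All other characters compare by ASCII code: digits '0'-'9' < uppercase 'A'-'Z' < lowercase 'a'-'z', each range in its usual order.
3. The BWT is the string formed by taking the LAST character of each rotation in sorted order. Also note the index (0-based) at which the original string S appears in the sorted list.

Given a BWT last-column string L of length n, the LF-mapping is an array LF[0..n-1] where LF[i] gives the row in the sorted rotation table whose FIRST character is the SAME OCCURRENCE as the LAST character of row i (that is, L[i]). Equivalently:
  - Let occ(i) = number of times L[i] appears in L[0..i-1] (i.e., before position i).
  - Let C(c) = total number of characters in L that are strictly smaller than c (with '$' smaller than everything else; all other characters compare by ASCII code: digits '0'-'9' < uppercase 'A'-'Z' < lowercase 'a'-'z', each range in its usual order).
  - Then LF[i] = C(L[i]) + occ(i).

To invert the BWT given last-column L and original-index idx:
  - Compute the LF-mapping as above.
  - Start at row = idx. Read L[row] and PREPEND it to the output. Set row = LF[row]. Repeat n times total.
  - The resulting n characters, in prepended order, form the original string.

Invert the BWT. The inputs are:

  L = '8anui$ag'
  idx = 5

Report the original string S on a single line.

Answer: iguana8$

Derivation:
LF mapping: 1 2 6 7 5 0 3 4
Walk LF starting at row 5, prepending L[row]:
  step 1: row=5, L[5]='$', prepend. Next row=LF[5]=0
  step 2: row=0, L[0]='8', prepend. Next row=LF[0]=1
  step 3: row=1, L[1]='a', prepend. Next row=LF[1]=2
  step 4: row=2, L[2]='n', prepend. Next row=LF[2]=6
  step 5: row=6, L[6]='a', prepend. Next row=LF[6]=3
  step 6: row=3, L[3]='u', prepend. Next row=LF[3]=7
  step 7: row=7, L[7]='g', prepend. Next row=LF[7]=4
  step 8: row=4, L[4]='i', prepend. Next row=LF[4]=5
Reversed output: iguana8$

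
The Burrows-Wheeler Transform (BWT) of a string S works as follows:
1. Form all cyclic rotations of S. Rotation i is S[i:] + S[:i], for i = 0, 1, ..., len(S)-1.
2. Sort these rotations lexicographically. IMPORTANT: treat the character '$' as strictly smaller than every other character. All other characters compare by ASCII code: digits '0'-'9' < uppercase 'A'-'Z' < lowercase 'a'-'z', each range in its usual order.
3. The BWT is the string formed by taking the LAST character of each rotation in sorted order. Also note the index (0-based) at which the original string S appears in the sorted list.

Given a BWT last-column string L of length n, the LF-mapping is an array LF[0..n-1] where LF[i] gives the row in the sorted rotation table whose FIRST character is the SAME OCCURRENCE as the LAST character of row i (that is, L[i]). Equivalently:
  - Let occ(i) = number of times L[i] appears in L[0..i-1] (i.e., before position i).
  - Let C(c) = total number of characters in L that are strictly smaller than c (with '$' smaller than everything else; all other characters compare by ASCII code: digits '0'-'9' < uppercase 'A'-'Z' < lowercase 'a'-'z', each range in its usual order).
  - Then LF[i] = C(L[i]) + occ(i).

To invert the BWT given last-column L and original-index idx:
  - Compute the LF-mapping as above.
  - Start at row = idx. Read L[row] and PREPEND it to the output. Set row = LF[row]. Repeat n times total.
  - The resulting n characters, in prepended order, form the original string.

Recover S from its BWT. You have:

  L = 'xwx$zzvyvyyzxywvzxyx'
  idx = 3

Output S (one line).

Answer: vyzyxvxyxzwyyxzzwvx$

Derivation:
LF mapping: 6 4 7 0 16 17 1 11 2 12 13 18 8 14 5 3 19 9 15 10
Walk LF starting at row 3, prepending L[row]:
  step 1: row=3, L[3]='$', prepend. Next row=LF[3]=0
  step 2: row=0, L[0]='x', prepend. Next row=LF[0]=6
  step 3: row=6, L[6]='v', prepend. Next row=LF[6]=1
  step 4: row=1, L[1]='w', prepend. Next row=LF[1]=4
  step 5: row=4, L[4]='z', prepend. Next row=LF[4]=16
  step 6: row=16, L[16]='z', prepend. Next row=LF[16]=19
  step 7: row=19, L[19]='x', prepend. Next row=LF[19]=10
  step 8: row=10, L[10]='y', prepend. Next row=LF[10]=13
  step 9: row=13, L[13]='y', prepend. Next row=LF[13]=14
  step 10: row=14, L[14]='w', prepend. Next row=LF[14]=5
  step 11: row=5, L[5]='z', prepend. Next row=LF[5]=17
  step 12: row=17, L[17]='x', prepend. Next row=LF[17]=9
  step 13: row=9, L[9]='y', prepend. Next row=LF[9]=12
  step 14: row=12, L[12]='x', prepend. Next row=LF[12]=8
  step 15: row=8, L[8]='v', prepend. Next row=LF[8]=2
  step 16: row=2, L[2]='x', prepend. Next row=LF[2]=7
  step 17: row=7, L[7]='y', prepend. Next row=LF[7]=11
  step 18: row=11, L[11]='z', prepend. Next row=LF[11]=18
  step 19: row=18, L[18]='y', prepend. Next row=LF[18]=15
  step 20: row=15, L[15]='v', prepend. Next row=LF[15]=3
Reversed output: vyzyxvxyxzwyyxzzwvx$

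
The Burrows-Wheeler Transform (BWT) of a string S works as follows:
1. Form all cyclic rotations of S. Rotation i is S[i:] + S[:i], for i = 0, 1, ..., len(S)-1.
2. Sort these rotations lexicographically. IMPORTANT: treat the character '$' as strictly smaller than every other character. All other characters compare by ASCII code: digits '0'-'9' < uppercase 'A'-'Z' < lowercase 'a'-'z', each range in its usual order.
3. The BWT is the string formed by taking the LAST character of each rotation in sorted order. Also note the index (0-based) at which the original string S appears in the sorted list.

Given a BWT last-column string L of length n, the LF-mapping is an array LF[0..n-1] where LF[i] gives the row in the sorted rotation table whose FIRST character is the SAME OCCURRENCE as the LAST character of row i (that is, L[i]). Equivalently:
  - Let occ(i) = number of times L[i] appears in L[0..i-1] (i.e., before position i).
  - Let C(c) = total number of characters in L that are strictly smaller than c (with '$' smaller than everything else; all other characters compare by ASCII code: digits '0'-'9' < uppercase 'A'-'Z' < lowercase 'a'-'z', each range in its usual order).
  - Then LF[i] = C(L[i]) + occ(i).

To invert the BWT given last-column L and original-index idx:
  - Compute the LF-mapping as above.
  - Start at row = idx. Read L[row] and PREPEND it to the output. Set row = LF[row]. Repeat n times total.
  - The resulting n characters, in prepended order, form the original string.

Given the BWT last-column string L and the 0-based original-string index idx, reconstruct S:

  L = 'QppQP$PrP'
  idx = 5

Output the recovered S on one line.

Answer: QPrpPpPQ$

Derivation:
LF mapping: 4 6 7 5 1 0 2 8 3
Walk LF starting at row 5, prepending L[row]:
  step 1: row=5, L[5]='$', prepend. Next row=LF[5]=0
  step 2: row=0, L[0]='Q', prepend. Next row=LF[0]=4
  step 3: row=4, L[4]='P', prepend. Next row=LF[4]=1
  step 4: row=1, L[1]='p', prepend. Next row=LF[1]=6
  step 5: row=6, L[6]='P', prepend. Next row=LF[6]=2
  step 6: row=2, L[2]='p', prepend. Next row=LF[2]=7
  step 7: row=7, L[7]='r', prepend. Next row=LF[7]=8
  step 8: row=8, L[8]='P', prepend. Next row=LF[8]=3
  step 9: row=3, L[3]='Q', prepend. Next row=LF[3]=5
Reversed output: QPrpPpPQ$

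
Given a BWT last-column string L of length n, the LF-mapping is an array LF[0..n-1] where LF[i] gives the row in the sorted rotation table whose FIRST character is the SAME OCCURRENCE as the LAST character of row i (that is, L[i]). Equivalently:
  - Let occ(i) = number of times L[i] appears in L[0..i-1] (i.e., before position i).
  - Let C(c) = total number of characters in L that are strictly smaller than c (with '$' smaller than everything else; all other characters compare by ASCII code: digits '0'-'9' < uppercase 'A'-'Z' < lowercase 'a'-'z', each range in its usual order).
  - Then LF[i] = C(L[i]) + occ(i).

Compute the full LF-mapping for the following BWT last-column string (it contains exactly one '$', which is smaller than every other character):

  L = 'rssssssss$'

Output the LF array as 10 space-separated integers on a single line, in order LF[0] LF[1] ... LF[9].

Answer: 1 2 3 4 5 6 7 8 9 0

Derivation:
Char counts: '$':1, 'r':1, 's':8
C (first-col start): C('$')=0, C('r')=1, C('s')=2
L[0]='r': occ=0, LF[0]=C('r')+0=1+0=1
L[1]='s': occ=0, LF[1]=C('s')+0=2+0=2
L[2]='s': occ=1, LF[2]=C('s')+1=2+1=3
L[3]='s': occ=2, LF[3]=C('s')+2=2+2=4
L[4]='s': occ=3, LF[4]=C('s')+3=2+3=5
L[5]='s': occ=4, LF[5]=C('s')+4=2+4=6
L[6]='s': occ=5, LF[6]=C('s')+5=2+5=7
L[7]='s': occ=6, LF[7]=C('s')+6=2+6=8
L[8]='s': occ=7, LF[8]=C('s')+7=2+7=9
L[9]='$': occ=0, LF[9]=C('$')+0=0+0=0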